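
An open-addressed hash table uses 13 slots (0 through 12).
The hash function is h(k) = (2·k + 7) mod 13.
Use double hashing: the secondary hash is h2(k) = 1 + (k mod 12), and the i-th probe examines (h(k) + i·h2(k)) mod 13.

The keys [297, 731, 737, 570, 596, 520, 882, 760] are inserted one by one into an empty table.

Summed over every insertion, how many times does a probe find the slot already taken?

5

297 hashes to 3; slot 3 is free -> place at 3.
731 hashes to 0; slot 0 is free -> place at 0.
737 hashes to 12; slot 12 is free -> place at 12.
570 hashes to 3, h2=7; 3 taken -> place at 10.
596 hashes to 3, h2=9; 3,12 taken -> place at 8.
520 hashes to 7; slot 7 is free -> place at 7.
882 hashes to 3, h2=7; 3,10 taken -> place at 4.
760 hashes to 6; slot 6 is free -> place at 6.
Table: [731, _, _, 297, 882, _, 760, 520, 596, _, 570, _, 737]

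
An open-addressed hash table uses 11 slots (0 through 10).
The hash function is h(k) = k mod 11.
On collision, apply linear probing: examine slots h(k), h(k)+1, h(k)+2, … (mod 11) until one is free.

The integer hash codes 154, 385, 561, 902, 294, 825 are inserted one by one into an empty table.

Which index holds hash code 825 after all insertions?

154: h=0 => slot 0
385: h=0, probe 0,1 => slot 1
561: h=0, probe 0,1,2 => slot 2
902: h=0, probe 0,1,2,3 => slot 3
294: h=8 => slot 8
825: h=0, probe 0,1,2,3,4 => slot 4
Table: [154, 385, 561, 902, 825, -, -, -, 294, -, -]

4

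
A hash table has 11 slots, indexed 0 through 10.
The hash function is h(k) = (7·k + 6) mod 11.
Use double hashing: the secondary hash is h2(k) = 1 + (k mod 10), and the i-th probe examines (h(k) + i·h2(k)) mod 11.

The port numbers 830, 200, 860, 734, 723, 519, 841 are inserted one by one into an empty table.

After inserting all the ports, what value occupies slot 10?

860

Insert 830: h=8, slot 8 empty => index 8.
Insert 200: h=9, slot 9 empty => index 9.
Insert 860: h=9, h2=1, slot 9 occupied => index 10.
Insert 734: h=7, slot 7 empty => index 7.
Insert 723: h=7, h2=4, slot 7 occupied => index 0.
Insert 519: h=9, h2=10, slots 9,8,7 occupied => index 6.
Insert 841: h=8, h2=2, slots 8,10 occupied => index 1.
Table: [723, 841, ∅, ∅, ∅, ∅, 519, 734, 830, 200, 860]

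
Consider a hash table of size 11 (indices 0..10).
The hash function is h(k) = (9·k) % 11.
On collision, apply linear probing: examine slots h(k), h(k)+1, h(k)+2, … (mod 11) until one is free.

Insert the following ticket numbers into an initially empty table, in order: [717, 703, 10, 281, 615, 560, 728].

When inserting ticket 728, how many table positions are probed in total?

Insert 717: h=7, slot 7 empty -> index 7.
Insert 703: h=2, slot 2 empty -> index 2.
Insert 10: h=2, slot 2 occupied -> index 3.
Insert 281: h=10, slot 10 empty -> index 10.
Insert 615: h=2, slots 2,3 occupied -> index 4.
Insert 560: h=2, slots 2,3,4 occupied -> index 5.
Insert 728: h=7, slot 7 occupied -> index 8.
Table: [—, —, 703, 10, 615, 560, —, 717, 728, —, 281]

2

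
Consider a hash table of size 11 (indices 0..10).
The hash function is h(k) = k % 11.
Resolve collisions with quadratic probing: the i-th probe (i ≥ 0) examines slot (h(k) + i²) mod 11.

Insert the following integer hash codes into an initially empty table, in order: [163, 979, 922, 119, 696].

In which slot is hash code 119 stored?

163: h=9 => slot 9
979: h=0 => slot 0
922: h=9, probe 9,10 => slot 10
119: h=9, probe 9,10,2 => slot 2
696: h=3 => slot 3
Table: [979, _, 119, 696, _, _, _, _, _, 163, 922]

2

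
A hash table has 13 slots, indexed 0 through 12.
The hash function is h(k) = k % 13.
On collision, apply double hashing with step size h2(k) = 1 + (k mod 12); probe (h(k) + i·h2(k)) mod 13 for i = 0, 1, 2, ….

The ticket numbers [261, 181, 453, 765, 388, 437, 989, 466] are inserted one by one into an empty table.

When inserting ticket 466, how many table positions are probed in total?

261: h=1 → slot 1
181: h=12 → slot 12
453: h=11 → slot 11
765: h=11, h2=10, probe 11,8 → slot 8
388: h=11, h2=5, probe 11,3 → slot 3
437: h=8, h2=6, probe 8,1,7 → slot 7
989: h=1, h2=6, probe 1,7,0 → slot 0
466: h=11, h2=11, probe 11,9 → slot 9
Table: [989, 261, ∅, 388, ∅, ∅, ∅, 437, 765, 466, ∅, 453, 181]

2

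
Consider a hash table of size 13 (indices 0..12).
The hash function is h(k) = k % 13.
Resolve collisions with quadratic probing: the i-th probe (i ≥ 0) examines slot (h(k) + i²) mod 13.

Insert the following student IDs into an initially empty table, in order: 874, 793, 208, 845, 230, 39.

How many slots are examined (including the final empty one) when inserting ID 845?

3

874: h=3 => slot 3
793: h=0 => slot 0
208: h=0, probe 0,1 => slot 1
845: h=0, probe 0,1,4 => slot 4
230: h=9 => slot 9
39: h=0, probe 0,1,4,9,3,12 => slot 12
Table: [793, 208, ., 874, 845, ., ., ., ., 230, ., ., 39]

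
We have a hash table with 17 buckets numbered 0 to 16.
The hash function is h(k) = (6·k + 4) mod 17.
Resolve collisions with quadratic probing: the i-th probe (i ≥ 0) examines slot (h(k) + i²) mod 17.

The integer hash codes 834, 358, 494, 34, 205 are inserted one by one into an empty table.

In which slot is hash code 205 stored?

834: h=10 => slot 10
358: h=10, probe 10,11 => slot 11
494: h=10, probe 10,11,14 => slot 14
34: h=4 => slot 4
205: h=10, probe 10,11,14,2 => slot 2
Table: [_, _, 205, _, 34, _, _, _, _, _, 834, 358, _, _, 494, _, _]

2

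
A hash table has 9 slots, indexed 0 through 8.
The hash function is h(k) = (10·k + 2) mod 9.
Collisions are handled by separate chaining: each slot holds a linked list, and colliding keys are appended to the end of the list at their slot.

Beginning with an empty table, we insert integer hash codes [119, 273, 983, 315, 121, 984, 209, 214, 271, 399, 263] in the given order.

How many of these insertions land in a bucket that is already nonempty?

119 -> bucket 4
273 -> bucket 5
983 -> bucket 4 (collision)
315 -> bucket 2
121 -> bucket 6
984 -> bucket 5 (collision)
209 -> bucket 4 (collision)
214 -> bucket 0
271 -> bucket 3
399 -> bucket 5 (collision)
263 -> bucket 4 (collision)
Final buckets:
0: 214
1: -
2: 315
3: 271
4: 119 -> 983 -> 209 -> 263
5: 273 -> 984 -> 399
6: 121
7: -
8: -

5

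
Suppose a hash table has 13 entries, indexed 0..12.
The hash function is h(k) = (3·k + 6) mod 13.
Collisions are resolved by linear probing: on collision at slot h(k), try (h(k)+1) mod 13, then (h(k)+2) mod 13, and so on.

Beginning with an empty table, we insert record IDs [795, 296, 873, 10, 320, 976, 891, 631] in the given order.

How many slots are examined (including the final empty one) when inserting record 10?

795 hashes to 12; slot 12 is free → place at 12.
296 hashes to 10; slot 10 is free → place at 10.
873 hashes to 12; 12 taken → place at 0.
10 hashes to 10; 10 taken → place at 11.
320 hashes to 4; slot 4 is free → place at 4.
976 hashes to 9; slot 9 is free → place at 9.
891 hashes to 1; slot 1 is free → place at 1.
631 hashes to 1; 1 taken → place at 2.
Table: [873, 891, 631, —, 320, —, —, —, —, 976, 296, 10, 795]

2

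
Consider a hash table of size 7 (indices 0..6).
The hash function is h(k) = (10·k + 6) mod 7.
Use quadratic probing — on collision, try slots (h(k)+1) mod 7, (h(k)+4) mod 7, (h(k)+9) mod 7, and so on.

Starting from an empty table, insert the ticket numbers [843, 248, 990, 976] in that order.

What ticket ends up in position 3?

843 hashes to 1; slot 1 is free -> place at 1.
248 hashes to 1; 1 taken -> place at 2.
990 hashes to 1; 1,2 taken -> place at 5.
976 hashes to 1; 1,2,5 taken -> place at 3.
Table: [∅, 843, 248, 976, ∅, 990, ∅]

976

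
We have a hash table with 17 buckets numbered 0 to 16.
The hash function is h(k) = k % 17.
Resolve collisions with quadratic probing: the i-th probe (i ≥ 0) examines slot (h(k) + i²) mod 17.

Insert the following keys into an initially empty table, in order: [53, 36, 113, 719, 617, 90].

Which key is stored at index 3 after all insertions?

36

53: h=2 => slot 2
36: h=2, probe 2,3 => slot 3
113: h=11 => slot 11
719: h=5 => slot 5
617: h=5, probe 5,6 => slot 6
90: h=5, probe 5,6,9 => slot 9
Table: [∅, ∅, 53, 36, ∅, 719, 617, ∅, ∅, 90, ∅, 113, ∅, ∅, ∅, ∅, ∅]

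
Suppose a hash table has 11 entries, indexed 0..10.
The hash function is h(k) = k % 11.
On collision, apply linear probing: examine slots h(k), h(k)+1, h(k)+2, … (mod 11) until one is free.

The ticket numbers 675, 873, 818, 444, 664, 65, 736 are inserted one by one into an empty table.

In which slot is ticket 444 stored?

7

Insert 675: h=4, slot 4 empty -> index 4.
Insert 873: h=4, slot 4 occupied -> index 5.
Insert 818: h=4, slots 4,5 occupied -> index 6.
Insert 444: h=4, slots 4,5,6 occupied -> index 7.
Insert 664: h=4, slots 4,5,6,7 occupied -> index 8.
Insert 65: h=10, slot 10 empty -> index 10.
Insert 736: h=10, slot 10 occupied -> index 0.
Table: [736, ∅, ∅, ∅, 675, 873, 818, 444, 664, ∅, 65]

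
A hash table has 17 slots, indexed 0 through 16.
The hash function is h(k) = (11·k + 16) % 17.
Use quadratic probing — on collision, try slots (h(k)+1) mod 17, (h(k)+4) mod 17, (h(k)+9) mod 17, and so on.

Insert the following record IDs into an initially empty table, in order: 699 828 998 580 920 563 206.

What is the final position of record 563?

3

Insert 699: h=4, slot 4 empty => index 4.
Insert 828: h=12, slot 12 empty => index 12.
Insert 998: h=12, slot 12 occupied => index 13.
Insert 580: h=4, slot 4 occupied => index 5.
Insert 920: h=4, slots 4,5 occupied => index 8.
Insert 563: h=4, slots 4,5,8,13 occupied => index 3.
Insert 206: h=4, slots 4,5,8,13,3,12 occupied => index 6.
Table: [∅, ∅, ∅, 563, 699, 580, 206, ∅, 920, ∅, ∅, ∅, 828, 998, ∅, ∅, ∅]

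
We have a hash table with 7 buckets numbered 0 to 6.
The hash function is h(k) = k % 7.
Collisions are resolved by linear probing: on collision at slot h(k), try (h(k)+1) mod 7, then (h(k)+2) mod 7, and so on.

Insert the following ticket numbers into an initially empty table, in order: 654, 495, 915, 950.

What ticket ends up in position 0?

950

654: h=3 => slot 3
495: h=5 => slot 5
915: h=5, probe 5,6 => slot 6
950: h=5, probe 5,6,0 => slot 0
Table: [950, ∅, ∅, 654, ∅, 495, 915]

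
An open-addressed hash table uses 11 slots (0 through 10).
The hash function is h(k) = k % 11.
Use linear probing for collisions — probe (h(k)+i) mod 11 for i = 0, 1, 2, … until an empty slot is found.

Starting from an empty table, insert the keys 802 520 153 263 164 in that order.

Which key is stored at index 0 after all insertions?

802 hashes to 10; slot 10 is free => place at 10.
520 hashes to 3; slot 3 is free => place at 3.
153 hashes to 10; 10 taken => place at 0.
263 hashes to 10; 10,0 taken => place at 1.
164 hashes to 10; 10,0,1 taken => place at 2.
Table: [153, 263, 164, 520, ∅, ∅, ∅, ∅, ∅, ∅, 802]

153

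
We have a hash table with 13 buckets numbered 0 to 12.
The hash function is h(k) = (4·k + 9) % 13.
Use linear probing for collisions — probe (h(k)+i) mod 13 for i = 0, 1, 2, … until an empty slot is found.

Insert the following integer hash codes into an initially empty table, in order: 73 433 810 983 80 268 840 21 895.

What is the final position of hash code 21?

73: h=2 → slot 2
433: h=12 → slot 12
810: h=12, probe 12,0 → slot 0
983: h=2, probe 2,3 → slot 3
80: h=4 → slot 4
268: h=2, probe 2,3,4,5 → slot 5
840: h=2, probe 2,3,4,5,6 → slot 6
21: h=2, probe 2,3,4,5,6,7 → slot 7
895: h=1 → slot 1
Table: [810, 895, 73, 983, 80, 268, 840, 21, —, —, —, —, 433]

7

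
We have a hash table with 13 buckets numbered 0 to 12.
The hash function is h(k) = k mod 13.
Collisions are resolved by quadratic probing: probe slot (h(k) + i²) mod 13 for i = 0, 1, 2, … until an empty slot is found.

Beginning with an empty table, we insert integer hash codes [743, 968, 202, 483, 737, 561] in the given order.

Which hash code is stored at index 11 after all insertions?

743 hashes to 2; slot 2 is free -> place at 2.
968 hashes to 6; slot 6 is free -> place at 6.
202 hashes to 7; slot 7 is free -> place at 7.
483 hashes to 2; 2 taken -> place at 3.
737 hashes to 9; slot 9 is free -> place at 9.
561 hashes to 2; 2,3,6 taken -> place at 11.
Table: [., ., 743, 483, ., ., 968, 202, ., 737, ., 561, .]

561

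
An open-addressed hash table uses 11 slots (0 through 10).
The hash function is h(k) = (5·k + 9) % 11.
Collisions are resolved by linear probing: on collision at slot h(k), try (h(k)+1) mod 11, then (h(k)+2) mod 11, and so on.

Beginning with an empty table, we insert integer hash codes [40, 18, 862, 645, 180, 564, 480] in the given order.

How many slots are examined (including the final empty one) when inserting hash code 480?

Insert 40: h=0, slot 0 empty -> index 0.
Insert 18: h=0, slot 0 occupied -> index 1.
Insert 862: h=7, slot 7 empty -> index 7.
Insert 645: h=0, slots 0,1 occupied -> index 2.
Insert 180: h=7, slot 7 occupied -> index 8.
Insert 564: h=2, slot 2 occupied -> index 3.
Insert 480: h=0, slots 0,1,2,3 occupied -> index 4.
Table: [40, 18, 645, 564, 480, _, _, 862, 180, _, _]

5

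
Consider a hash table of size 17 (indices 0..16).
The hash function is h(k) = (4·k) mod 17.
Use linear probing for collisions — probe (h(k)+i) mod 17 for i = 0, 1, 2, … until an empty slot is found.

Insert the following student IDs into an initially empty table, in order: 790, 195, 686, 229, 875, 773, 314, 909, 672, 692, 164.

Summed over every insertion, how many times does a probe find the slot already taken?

Insert 790: h=15, slot 15 empty → index 15.
Insert 195: h=15, slot 15 occupied → index 16.
Insert 686: h=7, slot 7 empty → index 7.
Insert 229: h=15, slots 15,16 occupied → index 0.
Insert 875: h=15, slots 15,16,0 occupied → index 1.
Insert 773: h=15, slots 15,16,0,1 occupied → index 2.
Insert 314: h=15, slots 15,16,0,1,2 occupied → index 3.
Insert 909: h=15, slots 15,16,0,1,2,3 occupied → index 4.
Insert 672: h=2, slots 2,3,4 occupied → index 5.
Insert 692: h=14, slot 14 empty → index 14.
Insert 164: h=10, slot 10 empty → index 10.
Table: [229, 875, 773, 314, 909, 672, —, 686, —, —, 164, —, —, —, 692, 790, 195]

24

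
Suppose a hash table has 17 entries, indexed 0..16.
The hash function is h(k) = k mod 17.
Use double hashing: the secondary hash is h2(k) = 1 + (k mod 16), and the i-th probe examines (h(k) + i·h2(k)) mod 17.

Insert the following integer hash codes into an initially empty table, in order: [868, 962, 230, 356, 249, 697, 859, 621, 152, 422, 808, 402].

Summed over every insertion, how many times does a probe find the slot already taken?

9

Insert 868: h=1, slot 1 empty => index 1.
Insert 962: h=10, slot 10 empty => index 10.
Insert 230: h=9, slot 9 empty => index 9.
Insert 356: h=16, slot 16 empty => index 16.
Insert 249: h=11, slot 11 empty => index 11.
Insert 697: h=0, slot 0 empty => index 0.
Insert 859: h=9, h2=12, slot 9 occupied => index 4.
Insert 621: h=9, h2=14, slot 9 occupied => index 6.
Insert 152: h=16, h2=9, slot 16 occupied => index 8.
Insert 422: h=14, slot 14 empty => index 14.
Insert 808: h=9, h2=9, slots 9,1,10 occupied => index 2.
Insert 402: h=11, h2=3, slots 11,14,0 occupied => index 3.
Table: [697, 868, 808, 402, 859, -, 621, -, 152, 230, 962, 249, -, -, 422, -, 356]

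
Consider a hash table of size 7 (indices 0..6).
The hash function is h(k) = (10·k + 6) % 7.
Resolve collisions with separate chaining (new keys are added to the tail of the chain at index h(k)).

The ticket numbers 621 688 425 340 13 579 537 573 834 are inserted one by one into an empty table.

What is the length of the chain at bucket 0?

4

621 -> bucket 0
688 -> bucket 5
425 -> bucket 0 (collision)
340 -> bucket 4
13 -> bucket 3
579 -> bucket 0 (collision)
537 -> bucket 0 (collision)
573 -> bucket 3 (collision)
834 -> bucket 2
Final buckets:
0: 621 -> 425 -> 579 -> 537
1: —
2: 834
3: 13 -> 573
4: 340
5: 688
6: —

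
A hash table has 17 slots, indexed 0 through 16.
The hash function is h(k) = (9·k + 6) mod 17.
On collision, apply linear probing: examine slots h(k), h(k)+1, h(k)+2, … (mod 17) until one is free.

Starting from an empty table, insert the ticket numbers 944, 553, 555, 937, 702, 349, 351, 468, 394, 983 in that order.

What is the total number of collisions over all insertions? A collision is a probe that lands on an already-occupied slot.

944: h=2 -> slot 2
553: h=2, probe 2,3 -> slot 3
555: h=3, probe 3,4 -> slot 4
937: h=7 -> slot 7
702: h=0 -> slot 0
349: h=2, probe 2,3,4,5 -> slot 5
351: h=3, probe 3,4,5,6 -> slot 6
468: h=2, probe 2,3,4,5,6,7,8 -> slot 8
394: h=16 -> slot 16
983: h=13 -> slot 13
Table: [702, _, 944, 553, 555, 349, 351, 937, 468, _, _, _, _, 983, _, _, 394]

14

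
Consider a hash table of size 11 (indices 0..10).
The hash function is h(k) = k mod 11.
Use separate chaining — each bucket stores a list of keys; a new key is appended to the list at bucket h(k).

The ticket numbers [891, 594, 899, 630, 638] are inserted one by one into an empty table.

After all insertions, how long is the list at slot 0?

891 -> bucket 0
594 -> bucket 0 (collision)
899 -> bucket 8
630 -> bucket 3
638 -> bucket 0 (collision)
Final buckets:
0: 891 -> 594 -> 638
1: ∅
2: ∅
3: 630
4: ∅
5: ∅
6: ∅
7: ∅
8: 899
9: ∅
10: ∅

3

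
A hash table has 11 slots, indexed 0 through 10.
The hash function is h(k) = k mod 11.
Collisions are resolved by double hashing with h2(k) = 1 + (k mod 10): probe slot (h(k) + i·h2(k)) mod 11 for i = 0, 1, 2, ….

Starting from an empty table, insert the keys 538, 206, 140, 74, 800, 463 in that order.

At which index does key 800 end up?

0

538: h=10 → slot 10
206: h=8 → slot 8
140: h=8, h2=1, probe 8,9 → slot 9
74: h=8, h2=5, probe 8,2 → slot 2
800: h=8, h2=1, probe 8,9,10,0 → slot 0
463: h=1 → slot 1
Table: [800, 463, 74, ∅, ∅, ∅, ∅, ∅, 206, 140, 538]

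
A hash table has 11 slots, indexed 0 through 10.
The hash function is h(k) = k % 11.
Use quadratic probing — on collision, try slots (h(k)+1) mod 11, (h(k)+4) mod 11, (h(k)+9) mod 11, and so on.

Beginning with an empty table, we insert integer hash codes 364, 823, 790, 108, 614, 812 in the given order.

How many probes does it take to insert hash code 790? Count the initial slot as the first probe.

2

364: h=1 => slot 1
823: h=9 => slot 9
790: h=9, probe 9,10 => slot 10
108: h=9, probe 9,10,2 => slot 2
614: h=9, probe 9,10,2,7 => slot 7
812: h=9, probe 9,10,2,7,3 => slot 3
Table: [—, 364, 108, 812, —, —, —, 614, —, 823, 790]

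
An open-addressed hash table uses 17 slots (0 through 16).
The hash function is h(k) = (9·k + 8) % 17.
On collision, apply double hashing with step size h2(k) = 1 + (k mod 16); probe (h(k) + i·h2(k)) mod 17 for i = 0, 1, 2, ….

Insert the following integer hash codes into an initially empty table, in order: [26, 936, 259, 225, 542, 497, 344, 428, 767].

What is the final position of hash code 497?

26: h=4 → slot 4
936: h=0 → slot 0
259: h=10 → slot 10
225: h=10, h2=2, probe 10,12 → slot 12
542: h=7 → slot 7
497: h=10, h2=2, probe 10,12,14 → slot 14
344: h=10, h2=9, probe 10,2 → slot 2
428: h=1 → slot 1
767: h=9 → slot 9
Table: [936, 428, 344, ∅, 26, ∅, ∅, 542, ∅, 767, 259, ∅, 225, ∅, 497, ∅, ∅]

14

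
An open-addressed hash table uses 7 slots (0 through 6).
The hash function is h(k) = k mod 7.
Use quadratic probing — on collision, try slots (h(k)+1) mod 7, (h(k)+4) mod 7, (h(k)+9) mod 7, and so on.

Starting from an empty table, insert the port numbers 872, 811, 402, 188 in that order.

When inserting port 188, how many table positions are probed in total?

2

872: h=4 → slot 4
811: h=6 → slot 6
402: h=3 → slot 3
188: h=6, probe 6,0 → slot 0
Table: [188, ∅, ∅, 402, 872, ∅, 811]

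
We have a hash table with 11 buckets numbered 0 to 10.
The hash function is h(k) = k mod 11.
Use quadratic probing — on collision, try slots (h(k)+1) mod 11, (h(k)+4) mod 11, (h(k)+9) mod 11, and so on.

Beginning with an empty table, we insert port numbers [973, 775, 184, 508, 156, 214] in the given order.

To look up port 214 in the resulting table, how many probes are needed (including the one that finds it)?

3

Insert 973: h=5, slot 5 empty => index 5.
Insert 775: h=5, slot 5 occupied => index 6.
Insert 184: h=8, slot 8 empty => index 8.
Insert 508: h=2, slot 2 empty => index 2.
Insert 156: h=2, slot 2 occupied => index 3.
Insert 214: h=5, slots 5,6 occupied => index 9.
Table: [., ., 508, 156, ., 973, 775, ., 184, 214, .]
Lookup 214: h=5, probe 5,6,9 → found at 9.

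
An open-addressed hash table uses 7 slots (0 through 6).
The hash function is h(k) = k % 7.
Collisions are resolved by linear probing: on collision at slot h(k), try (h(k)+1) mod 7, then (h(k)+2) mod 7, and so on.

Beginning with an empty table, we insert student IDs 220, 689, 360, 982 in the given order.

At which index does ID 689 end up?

4

220 hashes to 3; slot 3 is free → place at 3.
689 hashes to 3; 3 taken → place at 4.
360 hashes to 3; 3,4 taken → place at 5.
982 hashes to 2; slot 2 is free → place at 2.
Table: [_, _, 982, 220, 689, 360, _]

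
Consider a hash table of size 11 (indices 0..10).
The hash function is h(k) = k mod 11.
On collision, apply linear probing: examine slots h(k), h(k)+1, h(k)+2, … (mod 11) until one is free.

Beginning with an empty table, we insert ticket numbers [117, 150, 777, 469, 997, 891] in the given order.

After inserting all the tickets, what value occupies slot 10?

Insert 117: h=7, slot 7 empty -> index 7.
Insert 150: h=7, slot 7 occupied -> index 8.
Insert 777: h=7, slots 7,8 occupied -> index 9.
Insert 469: h=7, slots 7,8,9 occupied -> index 10.
Insert 997: h=7, slots 7,8,9,10 occupied -> index 0.
Insert 891: h=0, slot 0 occupied -> index 1.
Table: [997, 891, ∅, ∅, ∅, ∅, ∅, 117, 150, 777, 469]

469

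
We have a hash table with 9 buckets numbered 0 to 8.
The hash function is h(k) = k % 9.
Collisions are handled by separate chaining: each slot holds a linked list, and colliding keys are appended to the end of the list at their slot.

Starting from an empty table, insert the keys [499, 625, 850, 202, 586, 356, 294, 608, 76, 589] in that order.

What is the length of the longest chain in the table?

6

499 -> bucket 4
625 -> bucket 4 (collision)
850 -> bucket 4 (collision)
202 -> bucket 4 (collision)
586 -> bucket 1
356 -> bucket 5
294 -> bucket 6
608 -> bucket 5 (collision)
76 -> bucket 4 (collision)
589 -> bucket 4 (collision)
Final buckets:
0: ∅
1: 586
2: ∅
3: ∅
4: 499 -> 625 -> 850 -> 202 -> 76 -> 589
5: 356 -> 608
6: 294
7: ∅
8: ∅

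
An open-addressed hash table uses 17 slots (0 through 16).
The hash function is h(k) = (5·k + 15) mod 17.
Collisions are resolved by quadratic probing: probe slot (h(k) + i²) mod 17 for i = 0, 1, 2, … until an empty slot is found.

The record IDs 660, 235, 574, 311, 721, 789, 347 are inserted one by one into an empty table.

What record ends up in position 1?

235

660: h=0 → slot 0
235: h=0, probe 0,1 → slot 1
574: h=12 → slot 12
311: h=6 → slot 6
721: h=16 → slot 16
789: h=16, probe 16,0,3 → slot 3
347: h=16, probe 16,0,3,8 → slot 8
Table: [660, 235, ., 789, ., ., 311, ., 347, ., ., ., 574, ., ., ., 721]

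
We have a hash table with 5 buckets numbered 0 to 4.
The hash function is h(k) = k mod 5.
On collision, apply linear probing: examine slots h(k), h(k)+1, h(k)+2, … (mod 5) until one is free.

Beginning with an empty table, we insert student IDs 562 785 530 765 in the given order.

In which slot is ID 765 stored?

Insert 562: h=2, slot 2 empty -> index 2.
Insert 785: h=0, slot 0 empty -> index 0.
Insert 530: h=0, slot 0 occupied -> index 1.
Insert 765: h=0, slots 0,1,2 occupied -> index 3.
Table: [785, 530, 562, 765, —]

3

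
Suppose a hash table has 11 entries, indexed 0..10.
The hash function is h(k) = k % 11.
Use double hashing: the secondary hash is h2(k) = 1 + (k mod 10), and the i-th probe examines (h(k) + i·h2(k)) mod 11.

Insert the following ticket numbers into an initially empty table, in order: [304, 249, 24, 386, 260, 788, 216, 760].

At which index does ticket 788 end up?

5

304: h=7 → slot 7
249: h=7, h2=10, probe 7,6 → slot 6
24: h=2 → slot 2
386: h=1 → slot 1
260: h=7, h2=1, probe 7,8 → slot 8
788: h=7, h2=9, probe 7,5 → slot 5
216: h=7, h2=7, probe 7,3 → slot 3
760: h=1, h2=1, probe 1,2,3,4 → slot 4
Table: [∅, 386, 24, 216, 760, 788, 249, 304, 260, ∅, ∅]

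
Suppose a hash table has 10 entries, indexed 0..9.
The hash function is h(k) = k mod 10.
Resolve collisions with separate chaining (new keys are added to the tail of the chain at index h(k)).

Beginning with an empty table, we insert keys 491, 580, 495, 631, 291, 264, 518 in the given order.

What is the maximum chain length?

Insert 491: h=1, bucket 1 empty → new chain.
Insert 580: h=0, bucket 0 empty → new chain.
Insert 495: h=5, bucket 5 empty → new chain.
Insert 631: h=1, bucket 1 nonempty → append to chain.
Insert 291: h=1, bucket 1 nonempty → append to chain.
Insert 264: h=4, bucket 4 empty → new chain.
Insert 518: h=8, bucket 8 empty → new chain.
Final buckets:
0: 580
1: 491 -> 631 -> 291
2: —
3: —
4: 264
5: 495
6: —
7: —
8: 518
9: —

3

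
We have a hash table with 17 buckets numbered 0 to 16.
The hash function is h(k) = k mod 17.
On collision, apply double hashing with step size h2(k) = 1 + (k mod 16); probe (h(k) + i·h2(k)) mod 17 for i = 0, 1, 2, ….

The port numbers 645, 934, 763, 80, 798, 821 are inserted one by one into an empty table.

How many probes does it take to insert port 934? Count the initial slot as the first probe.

2

645: h=16 → slot 16
934: h=16, h2=7, probe 16,6 → slot 6
763: h=15 → slot 15
80: h=12 → slot 12
798: h=16, h2=15, probe 16,14 → slot 14
821: h=5 → slot 5
Table: [-, -, -, -, -, 821, 934, -, -, -, -, -, 80, -, 798, 763, 645]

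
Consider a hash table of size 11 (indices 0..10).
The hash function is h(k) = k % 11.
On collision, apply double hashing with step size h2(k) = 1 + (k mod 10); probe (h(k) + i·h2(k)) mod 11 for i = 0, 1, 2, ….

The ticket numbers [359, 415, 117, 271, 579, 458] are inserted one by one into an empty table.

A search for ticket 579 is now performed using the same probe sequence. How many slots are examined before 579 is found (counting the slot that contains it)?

359: h=7 → slot 7
415: h=8 → slot 8
117: h=7, h2=8, probe 7,4 → slot 4
271: h=7, h2=2, probe 7,9 → slot 9
579: h=7, h2=10, probe 7,6 → slot 6
458: h=7, h2=9, probe 7,5 → slot 5
Table: [-, -, -, -, 117, 458, 579, 359, 415, 271, -]
Lookup 579: h=7, h2=10, probe 7,6 → found at 6.

2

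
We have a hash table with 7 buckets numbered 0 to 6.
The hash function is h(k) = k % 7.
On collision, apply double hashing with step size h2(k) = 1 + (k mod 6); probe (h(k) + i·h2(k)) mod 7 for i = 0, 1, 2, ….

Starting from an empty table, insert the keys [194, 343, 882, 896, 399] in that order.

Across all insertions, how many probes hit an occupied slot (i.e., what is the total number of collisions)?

3

194 hashes to 5; slot 5 is free => place at 5.
343 hashes to 0; slot 0 is free => place at 0.
882 hashes to 0, h2=1; 0 taken => place at 1.
896 hashes to 0, h2=3; 0 taken => place at 3.
399 hashes to 0, h2=4; 0 taken => place at 4.
Table: [343, 882, ., 896, 399, 194, .]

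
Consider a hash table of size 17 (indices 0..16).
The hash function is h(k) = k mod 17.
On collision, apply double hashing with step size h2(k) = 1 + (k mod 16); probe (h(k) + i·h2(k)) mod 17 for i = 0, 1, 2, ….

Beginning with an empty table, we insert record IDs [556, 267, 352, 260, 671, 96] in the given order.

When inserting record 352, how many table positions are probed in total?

2

556 hashes to 12; slot 12 is free => place at 12.
267 hashes to 12, h2=12; 12 taken => place at 7.
352 hashes to 12, h2=1; 12 taken => place at 13.
260 hashes to 5; slot 5 is free => place at 5.
671 hashes to 8; slot 8 is free => place at 8.
96 hashes to 11; slot 11 is free => place at 11.
Table: [—, —, —, —, —, 260, —, 267, 671, —, —, 96, 556, 352, —, —, —]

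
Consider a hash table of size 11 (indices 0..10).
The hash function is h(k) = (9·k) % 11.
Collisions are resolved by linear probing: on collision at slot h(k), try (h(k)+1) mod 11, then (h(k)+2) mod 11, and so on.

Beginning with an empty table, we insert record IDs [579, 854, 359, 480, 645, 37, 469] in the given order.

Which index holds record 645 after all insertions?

Insert 579: h=8, slot 8 empty -> index 8.
Insert 854: h=8, slot 8 occupied -> index 9.
Insert 359: h=8, slots 8,9 occupied -> index 10.
Insert 480: h=8, slots 8,9,10 occupied -> index 0.
Insert 645: h=8, slots 8,9,10,0 occupied -> index 1.
Insert 37: h=3, slot 3 empty -> index 3.
Insert 469: h=8, slots 8,9,10,0,1 occupied -> index 2.
Table: [480, 645, 469, 37, —, —, —, —, 579, 854, 359]

1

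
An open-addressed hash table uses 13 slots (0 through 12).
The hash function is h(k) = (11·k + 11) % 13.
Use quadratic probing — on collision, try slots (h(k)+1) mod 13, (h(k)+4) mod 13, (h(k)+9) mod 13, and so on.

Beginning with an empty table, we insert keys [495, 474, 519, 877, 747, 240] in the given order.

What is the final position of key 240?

Insert 495: h=9, slot 9 empty => index 9.
Insert 474: h=12, slot 12 empty => index 12.
Insert 519: h=0, slot 0 empty => index 0.
Insert 877: h=12, slots 12,0 occupied => index 3.
Insert 747: h=12, slots 12,0,3 occupied => index 8.
Insert 240: h=12, slots 12,0,3,8 occupied => index 2.
Table: [519, ., 240, 877, ., ., ., ., 747, 495, ., ., 474]

2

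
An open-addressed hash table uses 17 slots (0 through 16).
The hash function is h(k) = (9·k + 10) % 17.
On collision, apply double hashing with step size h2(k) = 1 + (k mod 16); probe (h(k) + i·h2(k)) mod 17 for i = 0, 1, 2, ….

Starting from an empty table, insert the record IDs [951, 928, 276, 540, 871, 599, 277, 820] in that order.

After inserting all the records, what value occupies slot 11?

Insert 951: h=1, slot 1 empty → index 1.
Insert 928: h=15, slot 15 empty → index 15.
Insert 276: h=12, slot 12 empty → index 12.
Insert 540: h=8, slot 8 empty → index 8.
Insert 871: h=12, h2=8, slot 12 occupied → index 3.
Insert 599: h=12, h2=8, slots 12,3 occupied → index 11.
Insert 277: h=4, slot 4 empty → index 4.
Insert 820: h=12, h2=5, slot 12 occupied → index 0.
Table: [820, 951, -, 871, 277, -, -, -, 540, -, -, 599, 276, -, -, 928, -]

599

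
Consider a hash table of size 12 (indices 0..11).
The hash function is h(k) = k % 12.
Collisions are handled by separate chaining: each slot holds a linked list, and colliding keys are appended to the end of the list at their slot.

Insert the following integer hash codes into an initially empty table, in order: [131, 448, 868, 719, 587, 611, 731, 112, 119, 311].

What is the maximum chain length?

Insert 131: h=11, bucket 11 empty → new chain.
Insert 448: h=4, bucket 4 empty → new chain.
Insert 868: h=4, bucket 4 nonempty → append to chain.
Insert 719: h=11, bucket 11 nonempty → append to chain.
Insert 587: h=11, bucket 11 nonempty → append to chain.
Insert 611: h=11, bucket 11 nonempty → append to chain.
Insert 731: h=11, bucket 11 nonempty → append to chain.
Insert 112: h=4, bucket 4 nonempty → append to chain.
Insert 119: h=11, bucket 11 nonempty → append to chain.
Insert 311: h=11, bucket 11 nonempty → append to chain.
Final buckets:
0: -
1: -
2: -
3: -
4: 448 -> 868 -> 112
5: -
6: -
7: -
8: -
9: -
10: -
11: 131 -> 719 -> 587 -> 611 -> 731 -> 119 -> 311

7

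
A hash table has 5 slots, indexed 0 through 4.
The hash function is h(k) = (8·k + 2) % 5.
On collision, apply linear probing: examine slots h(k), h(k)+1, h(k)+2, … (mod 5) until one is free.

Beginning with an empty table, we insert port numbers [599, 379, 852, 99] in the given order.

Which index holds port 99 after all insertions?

1

Insert 599: h=4, slot 4 empty -> index 4.
Insert 379: h=4, slot 4 occupied -> index 0.
Insert 852: h=3, slot 3 empty -> index 3.
Insert 99: h=4, slots 4,0 occupied -> index 1.
Table: [379, 99, _, 852, 599]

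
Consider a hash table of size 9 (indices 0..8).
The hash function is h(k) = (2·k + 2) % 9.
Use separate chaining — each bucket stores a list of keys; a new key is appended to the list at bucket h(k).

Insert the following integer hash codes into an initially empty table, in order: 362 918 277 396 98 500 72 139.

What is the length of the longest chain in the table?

362 -> bucket 6
918 -> bucket 2
277 -> bucket 7
396 -> bucket 2 (collision)
98 -> bucket 0
500 -> bucket 3
72 -> bucket 2 (collision)
139 -> bucket 1
Final buckets:
0: 98
1: 139
2: 918 -> 396 -> 72
3: 500
4: —
5: —
6: 362
7: 277
8: —

3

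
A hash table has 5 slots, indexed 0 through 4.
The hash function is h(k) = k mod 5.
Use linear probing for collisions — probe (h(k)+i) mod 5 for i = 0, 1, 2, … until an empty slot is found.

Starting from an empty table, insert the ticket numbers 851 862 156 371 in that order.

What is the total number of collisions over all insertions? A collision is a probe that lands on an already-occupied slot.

5

Insert 851: h=1, slot 1 empty => index 1.
Insert 862: h=2, slot 2 empty => index 2.
Insert 156: h=1, slots 1,2 occupied => index 3.
Insert 371: h=1, slots 1,2,3 occupied => index 4.
Table: [_, 851, 862, 156, 371]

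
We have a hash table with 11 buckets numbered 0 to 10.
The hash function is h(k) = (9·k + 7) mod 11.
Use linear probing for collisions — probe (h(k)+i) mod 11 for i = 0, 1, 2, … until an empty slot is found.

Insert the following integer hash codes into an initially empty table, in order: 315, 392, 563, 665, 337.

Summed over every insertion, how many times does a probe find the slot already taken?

3

315: h=4 -> slot 4
392: h=4, probe 4,5 -> slot 5
563: h=3 -> slot 3
665: h=8 -> slot 8
337: h=4, probe 4,5,6 -> slot 6
Table: [∅, ∅, ∅, 563, 315, 392, 337, ∅, 665, ∅, ∅]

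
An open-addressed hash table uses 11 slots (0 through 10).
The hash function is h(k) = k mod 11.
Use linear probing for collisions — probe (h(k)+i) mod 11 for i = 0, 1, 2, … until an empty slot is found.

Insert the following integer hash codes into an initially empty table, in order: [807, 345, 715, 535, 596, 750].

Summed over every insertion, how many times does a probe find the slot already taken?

807 hashes to 4; slot 4 is free => place at 4.
345 hashes to 4; 4 taken => place at 5.
715 hashes to 0; slot 0 is free => place at 0.
535 hashes to 7; slot 7 is free => place at 7.
596 hashes to 2; slot 2 is free => place at 2.
750 hashes to 2; 2 taken => place at 3.
Table: [715, -, 596, 750, 807, 345, -, 535, -, -, -]

2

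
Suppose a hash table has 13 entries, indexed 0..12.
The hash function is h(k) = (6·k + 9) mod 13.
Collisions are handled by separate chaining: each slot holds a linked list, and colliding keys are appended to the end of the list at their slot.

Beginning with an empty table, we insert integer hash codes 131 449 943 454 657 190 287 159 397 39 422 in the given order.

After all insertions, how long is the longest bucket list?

131 -> bucket 2
449 -> bucket 12
943 -> bucket 12 (collision)
454 -> bucket 3
657 -> bucket 12 (collision)
190 -> bucket 5
287 -> bucket 2 (collision)
159 -> bucket 1
397 -> bucket 12 (collision)
39 -> bucket 9
422 -> bucket 6
Final buckets:
0: _
1: 159
2: 131 -> 287
3: 454
4: _
5: 190
6: 422
7: _
8: _
9: 39
10: _
11: _
12: 449 -> 943 -> 657 -> 397

4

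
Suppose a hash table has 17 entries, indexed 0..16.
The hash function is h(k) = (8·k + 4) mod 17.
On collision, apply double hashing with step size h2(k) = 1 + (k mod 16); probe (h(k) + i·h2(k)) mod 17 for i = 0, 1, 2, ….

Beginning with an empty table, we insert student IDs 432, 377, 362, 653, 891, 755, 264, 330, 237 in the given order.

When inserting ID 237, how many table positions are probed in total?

3

Insert 432: h=9, slot 9 empty → index 9.
Insert 377: h=11, slot 11 empty → index 11.
Insert 362: h=10, slot 10 empty → index 10.
Insert 653: h=9, h2=14, slot 9 occupied → index 6.
Insert 891: h=9, h2=12, slot 9 occupied → index 4.
Insert 755: h=9, h2=4, slot 9 occupied → index 13.
Insert 264: h=8, slot 8 empty → index 8.
Insert 330: h=9, h2=11, slot 9 occupied → index 3.
Insert 237: h=13, h2=14, slots 13,10 occupied → index 7.
Table: [∅, ∅, ∅, 330, 891, ∅, 653, 237, 264, 432, 362, 377, ∅, 755, ∅, ∅, ∅]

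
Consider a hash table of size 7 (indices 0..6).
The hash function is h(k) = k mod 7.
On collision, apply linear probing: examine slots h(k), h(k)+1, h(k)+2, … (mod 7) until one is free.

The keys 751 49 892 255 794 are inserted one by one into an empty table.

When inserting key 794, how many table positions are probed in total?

751 hashes to 2; slot 2 is free -> place at 2.
49 hashes to 0; slot 0 is free -> place at 0.
892 hashes to 3; slot 3 is free -> place at 3.
255 hashes to 3; 3 taken -> place at 4.
794 hashes to 3; 3,4 taken -> place at 5.
Table: [49, —, 751, 892, 255, 794, —]

3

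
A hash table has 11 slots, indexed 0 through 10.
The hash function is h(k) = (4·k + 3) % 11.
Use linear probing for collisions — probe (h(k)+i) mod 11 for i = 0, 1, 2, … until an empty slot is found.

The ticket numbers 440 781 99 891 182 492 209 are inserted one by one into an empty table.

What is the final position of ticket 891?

6

440 hashes to 3; slot 3 is free → place at 3.
781 hashes to 3; 3 taken → place at 4.
99 hashes to 3; 3,4 taken → place at 5.
891 hashes to 3; 3,4,5 taken → place at 6.
182 hashes to 5; 5,6 taken → place at 7.
492 hashes to 2; slot 2 is free → place at 2.
209 hashes to 3; 3,4,5,6,7 taken → place at 8.
Table: [_, _, 492, 440, 781, 99, 891, 182, 209, _, _]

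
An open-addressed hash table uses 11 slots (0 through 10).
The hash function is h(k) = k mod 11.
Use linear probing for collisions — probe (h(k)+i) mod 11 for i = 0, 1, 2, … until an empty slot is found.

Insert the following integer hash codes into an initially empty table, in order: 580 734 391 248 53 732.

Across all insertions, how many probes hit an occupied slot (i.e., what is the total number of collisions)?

580 hashes to 8; slot 8 is free => place at 8.
734 hashes to 8; 8 taken => place at 9.
391 hashes to 6; slot 6 is free => place at 6.
248 hashes to 6; 6 taken => place at 7.
53 hashes to 9; 9 taken => place at 10.
732 hashes to 6; 6,7,8,9,10 taken => place at 0.
Table: [732, ., ., ., ., ., 391, 248, 580, 734, 53]

8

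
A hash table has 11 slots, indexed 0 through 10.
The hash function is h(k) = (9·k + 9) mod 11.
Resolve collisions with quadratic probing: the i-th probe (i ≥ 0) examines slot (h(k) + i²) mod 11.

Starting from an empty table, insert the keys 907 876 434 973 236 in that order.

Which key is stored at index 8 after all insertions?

236

907: h=10 -> slot 10
876: h=6 -> slot 6
434: h=10, probe 10,0 -> slot 0
973: h=10, probe 10,0,3 -> slot 3
236: h=10, probe 10,0,3,8 -> slot 8
Table: [434, —, —, 973, —, —, 876, —, 236, —, 907]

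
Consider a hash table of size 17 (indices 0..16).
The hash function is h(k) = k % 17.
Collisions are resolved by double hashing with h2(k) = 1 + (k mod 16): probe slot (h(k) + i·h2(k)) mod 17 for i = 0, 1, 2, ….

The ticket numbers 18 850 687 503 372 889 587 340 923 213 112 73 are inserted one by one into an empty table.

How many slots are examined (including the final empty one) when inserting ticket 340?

5

18 hashes to 1; slot 1 is free => place at 1.
850 hashes to 0; slot 0 is free => place at 0.
687 hashes to 7; slot 7 is free => place at 7.
503 hashes to 10; slot 10 is free => place at 10.
372 hashes to 15; slot 15 is free => place at 15.
889 hashes to 5; slot 5 is free => place at 5.
587 hashes to 9; slot 9 is free => place at 9.
340 hashes to 0, h2=5; 0,5,10,15 taken => place at 3.
923 hashes to 5, h2=12; 5,0 taken => place at 12.
213 hashes to 9, h2=6; 9,15 taken => place at 4.
112 hashes to 10, h2=1; 10 taken => place at 11.
73 hashes to 5, h2=10; 5,15 taken => place at 8.
Table: [850, 18, -, 340, 213, 889, -, 687, 73, 587, 503, 112, 923, -, -, 372, -]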